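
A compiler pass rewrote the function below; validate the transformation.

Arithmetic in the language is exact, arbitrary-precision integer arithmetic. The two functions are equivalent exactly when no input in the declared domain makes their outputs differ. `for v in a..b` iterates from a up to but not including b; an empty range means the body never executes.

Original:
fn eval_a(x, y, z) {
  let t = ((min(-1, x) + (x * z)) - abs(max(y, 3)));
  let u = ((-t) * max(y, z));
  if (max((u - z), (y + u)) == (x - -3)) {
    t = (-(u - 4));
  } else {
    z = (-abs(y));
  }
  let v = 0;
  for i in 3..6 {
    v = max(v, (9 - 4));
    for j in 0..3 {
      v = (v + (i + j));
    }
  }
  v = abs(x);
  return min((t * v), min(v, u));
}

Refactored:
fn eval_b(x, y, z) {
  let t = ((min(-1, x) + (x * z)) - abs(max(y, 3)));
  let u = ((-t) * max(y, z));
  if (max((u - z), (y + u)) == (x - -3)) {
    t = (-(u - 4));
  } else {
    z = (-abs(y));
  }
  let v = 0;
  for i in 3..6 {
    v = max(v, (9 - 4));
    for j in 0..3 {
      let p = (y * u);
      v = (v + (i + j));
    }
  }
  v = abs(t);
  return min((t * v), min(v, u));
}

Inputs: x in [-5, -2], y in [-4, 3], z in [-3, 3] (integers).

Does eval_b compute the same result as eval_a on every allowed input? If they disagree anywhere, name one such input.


Not equivalent: x=-5, y=-4, z=-3 separates them (5 vs 7).
eval_a: t=7, then u=21, then (max((u - z), (y + u)) == (x - -3)) is false, then z=-4, then v=0, then (i=3), then v=5, then (j=0), then v=8, then (j=1), then v=12, then (j=2), then v=17, then (i=4), then v=17, then (j=0), then v=21, then (j=1), then v=26, then (j=2), then v=32, then (i=5), then v=32, then (j=0), then v=37, then (j=1), then v=43, then (j=2), then v=50, then v=5, then returns 5
eval_b: t=7, then u=21, then (max((u - z), (y + u)) == (x - -3)) is false, then z=-4, then v=0, then (i=3), then v=5, then (j=0), then p=-84, then v=8, then (j=1), then p=-84, then v=12, then (j=2), then p=-84, then v=17, then (i=4), then v=17, then (j=0), then p=-84, then v=21, then (j=1), then p=-84, then v=26, then (j=2), then p=-84, then v=32, then (i=5), then v=32, then (j=0), then p=-84, then v=37, then (j=1), then p=-84, then v=43, then (j=2), then p=-84, then v=50, then v=7, then returns 7
verdict: not equivalent; witness: x=-5, y=-4, z=-3


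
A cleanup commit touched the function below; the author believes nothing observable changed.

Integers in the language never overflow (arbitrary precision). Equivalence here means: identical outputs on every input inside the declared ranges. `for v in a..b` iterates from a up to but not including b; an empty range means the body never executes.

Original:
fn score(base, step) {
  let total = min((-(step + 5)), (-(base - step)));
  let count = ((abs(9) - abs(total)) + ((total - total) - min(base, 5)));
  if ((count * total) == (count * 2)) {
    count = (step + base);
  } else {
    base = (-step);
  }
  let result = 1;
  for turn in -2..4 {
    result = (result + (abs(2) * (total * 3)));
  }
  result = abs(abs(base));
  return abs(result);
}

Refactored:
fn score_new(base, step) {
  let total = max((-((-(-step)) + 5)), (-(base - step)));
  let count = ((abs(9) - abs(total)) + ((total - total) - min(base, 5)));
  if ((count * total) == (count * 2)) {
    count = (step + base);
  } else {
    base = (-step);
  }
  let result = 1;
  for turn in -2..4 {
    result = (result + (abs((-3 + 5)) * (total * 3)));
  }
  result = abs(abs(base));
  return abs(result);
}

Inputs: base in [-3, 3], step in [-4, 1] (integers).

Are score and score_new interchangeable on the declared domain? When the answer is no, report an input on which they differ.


base=-3, step=-1 yields 1 from score but 3 from score_new.
verdict: not equivalent; witness: base=-3, step=-1


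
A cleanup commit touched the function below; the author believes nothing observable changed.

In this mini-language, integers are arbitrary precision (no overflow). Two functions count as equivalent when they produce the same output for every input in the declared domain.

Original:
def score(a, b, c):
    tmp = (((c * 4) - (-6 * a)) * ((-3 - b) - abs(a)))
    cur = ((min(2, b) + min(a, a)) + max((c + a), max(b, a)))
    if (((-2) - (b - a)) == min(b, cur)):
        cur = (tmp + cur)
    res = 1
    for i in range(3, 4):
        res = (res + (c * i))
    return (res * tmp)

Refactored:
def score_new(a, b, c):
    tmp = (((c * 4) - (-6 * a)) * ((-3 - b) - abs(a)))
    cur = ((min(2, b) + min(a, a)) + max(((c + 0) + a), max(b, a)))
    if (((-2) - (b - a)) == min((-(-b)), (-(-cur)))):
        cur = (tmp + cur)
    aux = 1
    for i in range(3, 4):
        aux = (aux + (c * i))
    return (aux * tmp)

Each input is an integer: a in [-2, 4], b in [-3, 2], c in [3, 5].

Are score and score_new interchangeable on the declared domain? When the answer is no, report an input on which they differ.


This is a faithful refactor — constant usage differs, arithmetic usage differs, local variable names differ, but the computed results match everywhere.
Tracing a=4, b=0, c=3: score: tmp = -252; cur = 11; (((-2) - (b - a)) == min(b, cur)) -> false; res = 1; [i=3]; res = 10; return -2520 | score_new: tmp = -252; cur = 11; (((-2) - (b - a)) == min((-(-b)), (-(-cur)))) -> false; aux = 1; [i=3]; aux = 10; return -2520 — matching result -2520.
Every one of the 126 inputs gives matching results.
verdict: equivalent


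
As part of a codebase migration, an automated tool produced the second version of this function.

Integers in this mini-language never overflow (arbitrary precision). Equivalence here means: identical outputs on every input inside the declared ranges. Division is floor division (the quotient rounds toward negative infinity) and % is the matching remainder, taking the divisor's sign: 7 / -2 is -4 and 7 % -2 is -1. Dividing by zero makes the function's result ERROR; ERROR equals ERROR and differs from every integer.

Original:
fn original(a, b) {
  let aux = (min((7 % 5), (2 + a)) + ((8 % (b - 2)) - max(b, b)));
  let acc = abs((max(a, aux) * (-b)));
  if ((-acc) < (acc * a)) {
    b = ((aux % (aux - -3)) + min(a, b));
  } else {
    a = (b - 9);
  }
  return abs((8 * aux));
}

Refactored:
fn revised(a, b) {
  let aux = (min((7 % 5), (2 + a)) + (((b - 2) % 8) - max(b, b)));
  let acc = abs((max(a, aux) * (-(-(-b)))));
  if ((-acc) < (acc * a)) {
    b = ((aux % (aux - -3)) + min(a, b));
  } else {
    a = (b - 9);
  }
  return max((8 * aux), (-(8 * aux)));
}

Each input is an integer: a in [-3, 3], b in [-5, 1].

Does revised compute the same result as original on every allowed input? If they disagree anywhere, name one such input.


Not equivalent: a=-3, b=-5 separates them (16 vs 40).
original: aux=-2, then acc=10, then ((-acc) < (acc * a)) is false, then a=-14, then returns 16
revised: aux=5, then acc=25, then ((-acc) < (acc * a)) is false, then a=-14, then returns 40
verdict: not equivalent; witness: a=-3, b=-5


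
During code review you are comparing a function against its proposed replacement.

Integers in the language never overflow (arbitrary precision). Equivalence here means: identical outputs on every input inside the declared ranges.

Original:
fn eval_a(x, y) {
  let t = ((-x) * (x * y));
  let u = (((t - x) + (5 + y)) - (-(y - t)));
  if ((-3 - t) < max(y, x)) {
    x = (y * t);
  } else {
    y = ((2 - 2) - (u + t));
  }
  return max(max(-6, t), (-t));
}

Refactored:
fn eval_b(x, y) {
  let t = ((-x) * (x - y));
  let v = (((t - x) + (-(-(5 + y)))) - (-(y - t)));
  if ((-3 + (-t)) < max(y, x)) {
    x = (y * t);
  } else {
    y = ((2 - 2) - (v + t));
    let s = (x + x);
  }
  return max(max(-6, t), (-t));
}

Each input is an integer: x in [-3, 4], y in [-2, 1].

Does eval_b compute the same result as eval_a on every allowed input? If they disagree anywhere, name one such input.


There is a counterexample at x=-3, y=-2: 18 on one side, 3 on the other.
eval_a: t := 18 | u := 4 | ((-3 - t) < max(y, x)): true | x := -36 | result 18
eval_b: t := -3 | v := 4 | ((-3 + (-t)) < max(y, x)): false | y := -1 | s := -6 | result 3
verdict: not equivalent; witness: x=-3, y=-2


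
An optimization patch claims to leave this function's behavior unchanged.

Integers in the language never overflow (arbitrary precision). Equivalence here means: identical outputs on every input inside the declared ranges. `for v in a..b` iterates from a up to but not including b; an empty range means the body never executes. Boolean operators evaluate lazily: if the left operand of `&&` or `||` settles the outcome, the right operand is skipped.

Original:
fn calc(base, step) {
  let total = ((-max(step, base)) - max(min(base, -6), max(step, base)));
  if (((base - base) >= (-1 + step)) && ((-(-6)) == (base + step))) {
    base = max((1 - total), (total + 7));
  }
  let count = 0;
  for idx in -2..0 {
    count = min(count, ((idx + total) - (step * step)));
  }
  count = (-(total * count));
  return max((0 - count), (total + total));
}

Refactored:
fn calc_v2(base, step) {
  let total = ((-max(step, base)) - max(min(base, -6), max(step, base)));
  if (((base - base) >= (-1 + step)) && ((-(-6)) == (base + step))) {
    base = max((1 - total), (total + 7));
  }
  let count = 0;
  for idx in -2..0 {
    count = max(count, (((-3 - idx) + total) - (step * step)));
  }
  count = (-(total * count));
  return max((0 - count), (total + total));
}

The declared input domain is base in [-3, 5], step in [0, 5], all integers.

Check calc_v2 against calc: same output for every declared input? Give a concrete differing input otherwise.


Try base=-3, step=1.
calc: total = -2; (((base - base) >= (-1 + step)) && ((-(-6)) == (base + step))) -> false; count = 0; [idx=-2]; count = -5; [idx=-1]; count = -5; count = -10; return 10
calc_v2: total = -2; (((base - base) >= (-1 + step)) && ((-(-6)) == (base + step))) -> false; count = 0; [idx=-2]; count = 0; [idx=-1]; count = 0; count = 0; return 0
10 and 0 differ, so these are not the same function on this domain.
verdict: not equivalent; witness: base=-3, step=1


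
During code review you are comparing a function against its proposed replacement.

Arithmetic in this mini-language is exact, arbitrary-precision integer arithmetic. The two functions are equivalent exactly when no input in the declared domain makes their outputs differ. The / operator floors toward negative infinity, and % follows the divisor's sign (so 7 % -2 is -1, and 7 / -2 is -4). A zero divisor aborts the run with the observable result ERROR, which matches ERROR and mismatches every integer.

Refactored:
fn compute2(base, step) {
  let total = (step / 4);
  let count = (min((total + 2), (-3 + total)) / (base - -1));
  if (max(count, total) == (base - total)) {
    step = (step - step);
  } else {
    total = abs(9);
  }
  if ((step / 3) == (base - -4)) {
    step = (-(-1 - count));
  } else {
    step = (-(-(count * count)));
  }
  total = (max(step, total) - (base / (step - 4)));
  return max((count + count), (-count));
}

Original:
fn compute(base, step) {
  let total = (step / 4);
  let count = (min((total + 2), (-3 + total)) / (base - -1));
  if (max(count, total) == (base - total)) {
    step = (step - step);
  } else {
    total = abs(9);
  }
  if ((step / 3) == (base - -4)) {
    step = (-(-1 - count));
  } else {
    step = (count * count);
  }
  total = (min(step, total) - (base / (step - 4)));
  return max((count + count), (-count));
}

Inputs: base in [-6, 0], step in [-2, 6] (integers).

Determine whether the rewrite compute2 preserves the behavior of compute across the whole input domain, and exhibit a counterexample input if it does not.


Equivalent. Although `min(step, total)` became `max(step, total)`, no input in the stated domain can expose it.
Sweeping the whole domain (63 inputs) finds no disagreement.
As a probe, take base=-5, step=3: compute runs total=0, then count=0, then (max(count, total) == (base - total)) is false, then total=9, then ((step / 3) == (base - -4)) is false, then step=0, then total=-1, then returns 0; compute2 runs total=0, then count=0, then (max(count, total) == (base - total)) is false, then total=9, then ((step / 3) == (base - -4)) is false, then step=0, then total=8, then returns 0; both end at 0.
verdict: equivalent


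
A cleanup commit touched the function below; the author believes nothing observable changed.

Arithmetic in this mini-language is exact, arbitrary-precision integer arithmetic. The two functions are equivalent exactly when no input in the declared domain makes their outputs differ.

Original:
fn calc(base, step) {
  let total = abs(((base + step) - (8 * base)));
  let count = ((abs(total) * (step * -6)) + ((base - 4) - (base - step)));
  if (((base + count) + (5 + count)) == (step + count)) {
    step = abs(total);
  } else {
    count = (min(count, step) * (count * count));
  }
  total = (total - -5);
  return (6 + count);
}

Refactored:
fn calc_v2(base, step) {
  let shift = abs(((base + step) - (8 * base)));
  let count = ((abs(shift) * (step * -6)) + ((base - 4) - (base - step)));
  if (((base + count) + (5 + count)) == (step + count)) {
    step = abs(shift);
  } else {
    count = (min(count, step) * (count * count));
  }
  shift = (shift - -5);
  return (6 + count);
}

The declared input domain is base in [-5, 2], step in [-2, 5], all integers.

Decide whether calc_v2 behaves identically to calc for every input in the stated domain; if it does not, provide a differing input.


Changes here: local variable names differ; the full 64-point sweep finds no disagreement.
verdict: equivalent


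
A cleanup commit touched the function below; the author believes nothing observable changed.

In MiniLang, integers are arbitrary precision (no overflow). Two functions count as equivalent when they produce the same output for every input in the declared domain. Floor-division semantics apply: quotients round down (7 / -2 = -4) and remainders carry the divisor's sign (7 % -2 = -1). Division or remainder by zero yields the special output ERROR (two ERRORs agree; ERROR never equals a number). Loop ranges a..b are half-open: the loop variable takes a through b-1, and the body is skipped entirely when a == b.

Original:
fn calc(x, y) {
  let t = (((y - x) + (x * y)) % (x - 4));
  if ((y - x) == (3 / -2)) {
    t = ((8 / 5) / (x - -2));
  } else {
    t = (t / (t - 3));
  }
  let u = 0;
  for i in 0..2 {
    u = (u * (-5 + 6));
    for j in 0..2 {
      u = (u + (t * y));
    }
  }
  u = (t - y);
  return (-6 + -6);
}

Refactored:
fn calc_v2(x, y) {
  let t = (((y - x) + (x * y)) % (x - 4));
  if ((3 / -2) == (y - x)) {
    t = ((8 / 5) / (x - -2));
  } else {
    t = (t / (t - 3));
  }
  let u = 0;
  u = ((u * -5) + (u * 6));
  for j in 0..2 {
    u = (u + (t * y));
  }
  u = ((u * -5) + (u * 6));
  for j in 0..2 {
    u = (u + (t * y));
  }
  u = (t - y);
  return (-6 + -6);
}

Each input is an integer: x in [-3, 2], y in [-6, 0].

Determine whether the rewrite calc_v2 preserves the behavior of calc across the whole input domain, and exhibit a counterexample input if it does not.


Reading the diff, among the changes: constant usage differs; also arithmetic usage differs; also local variable names differ; also statement counts differ.
Spot check at x=-2, y=0 — calc: t = -4; ((y - x) == (3 / -2)) -> false; t = 0; u = 0; [i=0]; u = 0; [j=0]; u = 0; [j=1]; u = 0; [i=1]; u = 0; [j=0]; u = 0; [j=1]; u = 0; u = 0; return -12. calc_v2: t = -4; ((3 / -2) == (y - x)) -> false; t = 0; u = 0; u = 0; [j=0]; u = 0; [j=1]; u = 0; u = 0; [j=0]; u = 0; [j=1]; u = 0; u = 0; return -12. Both give -12.
Across all 42 domain points the two functions coincide.
verdict: equivalent


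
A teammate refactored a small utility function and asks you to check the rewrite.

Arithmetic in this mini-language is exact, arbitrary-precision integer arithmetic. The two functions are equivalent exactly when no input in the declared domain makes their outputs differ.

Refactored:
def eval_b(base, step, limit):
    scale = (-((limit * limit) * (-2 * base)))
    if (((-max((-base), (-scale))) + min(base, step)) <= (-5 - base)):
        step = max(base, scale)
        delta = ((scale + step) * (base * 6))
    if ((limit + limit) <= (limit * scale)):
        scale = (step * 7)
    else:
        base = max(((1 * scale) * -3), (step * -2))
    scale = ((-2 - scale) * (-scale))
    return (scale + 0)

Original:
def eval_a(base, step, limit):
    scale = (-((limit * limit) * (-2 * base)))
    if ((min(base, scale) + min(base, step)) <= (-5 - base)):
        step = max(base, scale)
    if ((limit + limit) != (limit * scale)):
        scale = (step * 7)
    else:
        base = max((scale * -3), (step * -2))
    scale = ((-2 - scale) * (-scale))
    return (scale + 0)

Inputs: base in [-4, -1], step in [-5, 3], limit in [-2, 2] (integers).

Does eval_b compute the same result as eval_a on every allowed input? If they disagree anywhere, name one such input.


Run the pair on base=-4, step=-5, limit=1.
eval_a: scale=-8, then ((min(base, scale) + min(base, step)) <= (-5 - base)) is true, then step=-4, then ((limit + limit) != (limit * scale)) is true, then scale=-28, then scale=728, then returns 728
eval_b: scale=-8, then (((-max((-base), (-scale))) + min(base, step)) <= (-5 - base)) is true, then step=-4, then delta=288, then ((limit + limit) <= (limit * scale)) is false, then base=24, then scale=48, then returns 48
728 vs 48 — the two versions disagree here.
verdict: not equivalent; witness: base=-4, step=-5, limit=1


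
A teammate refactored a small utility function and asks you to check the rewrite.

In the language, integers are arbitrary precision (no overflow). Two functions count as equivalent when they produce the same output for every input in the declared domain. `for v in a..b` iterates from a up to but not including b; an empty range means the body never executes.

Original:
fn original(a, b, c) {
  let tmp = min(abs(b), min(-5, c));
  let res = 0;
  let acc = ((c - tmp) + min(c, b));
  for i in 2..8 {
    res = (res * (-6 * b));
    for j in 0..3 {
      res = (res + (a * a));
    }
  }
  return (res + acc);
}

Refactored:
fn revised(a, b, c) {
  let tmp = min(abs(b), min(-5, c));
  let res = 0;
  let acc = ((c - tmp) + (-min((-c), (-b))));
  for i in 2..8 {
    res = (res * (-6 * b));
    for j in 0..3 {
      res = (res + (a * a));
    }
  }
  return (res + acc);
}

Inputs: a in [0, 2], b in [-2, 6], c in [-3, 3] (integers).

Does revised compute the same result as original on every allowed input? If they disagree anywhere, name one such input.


Try a=0, b=-2, c=-3.
original: tmp becomes -5; next res becomes 0; next acc becomes -1; next at i=2:; next res becomes 0; next at j=0:; next res becomes 0; next at j=1:; next res becomes 0; next at j=2:; next res becomes 0; next at i=3:; next res becomes 0; next at j=0:; next res becomes 0; next at j=1:; next res becomes 0; next at j=2:; next res becomes 0; next at i=4:; next res becomes 0; next at j=0:; next res becomes 0; next at j=1:; next res becomes 0; next at j=2:; next res becomes 0; next at i=5:; next res becomes 0; next at j=0:; next res becomes 0; next at j=1:; next res becomes 0; next at j=2:; next res becomes 0; next at i=6:; next res becomes 0; next at j=0:; next res becomes 0; next at j=1:; next res becomes 0; next at j=2:; next res becomes 0; next at i=7:; next res becomes 0; next at j=0:; next res becomes 0; next at j=1:; next res becomes 0; next at j=2:; next res becomes 0; next final value -1
revised: tmp becomes -5; next res becomes 0; next acc becomes 0; next at i=2:; next res becomes 0; next at j=0:; next res becomes 0; next at j=1:; next res becomes 0; next at j=2:; next res becomes 0; next at i=3:; next res becomes 0; next at j=0:; next res becomes 0; next at j=1:; next res becomes 0; next at j=2:; next res becomes 0; next at i=4:; next res becomes 0; next at j=0:; next res becomes 0; next at j=1:; next res becomes 0; next at j=2:; next res becomes 0; next at i=5:; next res becomes 0; next at j=0:; next res becomes 0; next at j=1:; next res becomes 0; next at j=2:; next res becomes 0; next at i=6:; next res becomes 0; next at j=0:; next res becomes 0; next at j=1:; next res becomes 0; next at j=2:; next res becomes 0; next at i=7:; next res becomes 0; next at j=0:; next res becomes 0; next at j=1:; next res becomes 0; next at j=2:; next res becomes 0; next final value 0
-1 and 0 differ, so these are not the same function on this domain.
verdict: not equivalent; witness: a=0, b=-2, c=-3


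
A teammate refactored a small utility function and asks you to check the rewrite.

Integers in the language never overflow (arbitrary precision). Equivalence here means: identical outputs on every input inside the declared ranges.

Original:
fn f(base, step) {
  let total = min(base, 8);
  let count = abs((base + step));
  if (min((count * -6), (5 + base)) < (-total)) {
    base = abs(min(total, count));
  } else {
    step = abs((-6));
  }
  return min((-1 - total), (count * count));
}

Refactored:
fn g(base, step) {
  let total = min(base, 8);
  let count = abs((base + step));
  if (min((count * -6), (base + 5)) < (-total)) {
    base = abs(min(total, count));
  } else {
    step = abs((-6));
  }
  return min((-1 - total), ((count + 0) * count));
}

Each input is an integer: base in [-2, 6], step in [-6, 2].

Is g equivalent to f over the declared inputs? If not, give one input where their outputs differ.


The two are interchangeable: arithmetic usage differs; and constant usage differs, and every declared input agrees.
As a probe, take base=4, step=-5: f runs total=4, then count=1, then (min((count * -6), (5 + base)) < (-total)) is true, then base=1, then returns -5; g runs total=4, then count=1, then (min((count * -6), (base + 5)) < (-total)) is true, then base=1, then returns -5; both end at -5.
Checked all 81 inputs in the declared domain: the outputs agree on every one.
verdict: equivalent


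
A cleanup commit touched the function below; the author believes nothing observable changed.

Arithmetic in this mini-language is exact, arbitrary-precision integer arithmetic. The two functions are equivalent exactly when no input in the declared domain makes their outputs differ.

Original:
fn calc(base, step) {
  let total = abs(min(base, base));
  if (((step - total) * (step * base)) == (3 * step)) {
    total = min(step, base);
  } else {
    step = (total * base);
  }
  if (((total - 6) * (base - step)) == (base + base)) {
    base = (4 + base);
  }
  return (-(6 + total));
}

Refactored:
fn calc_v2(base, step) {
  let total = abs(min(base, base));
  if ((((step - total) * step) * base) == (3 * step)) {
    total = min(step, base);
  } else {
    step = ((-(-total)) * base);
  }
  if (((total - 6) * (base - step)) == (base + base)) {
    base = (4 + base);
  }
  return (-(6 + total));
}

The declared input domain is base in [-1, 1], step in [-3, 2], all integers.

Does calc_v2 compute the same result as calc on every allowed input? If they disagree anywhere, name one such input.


Reading the diff, among the changes: same computation, different form.
As a probe, take base=0, step=-2: calc runs total := 0 | (((step - total) * (step * base)) == (3 * step)): false | step := 0 | (((total - 6) * (base - step)) == (base + base)): true | base := 4 | result -6; calc_v2 runs total := 0 | ((((step - total) * step) * base) == (3 * step)): false | step := 0 | (((total - 6) * (base - step)) == (base + base)): true | base := 4 | result -6; both end at -6.
Sweeping the whole domain (18 inputs) finds no disagreement.
verdict: equivalent


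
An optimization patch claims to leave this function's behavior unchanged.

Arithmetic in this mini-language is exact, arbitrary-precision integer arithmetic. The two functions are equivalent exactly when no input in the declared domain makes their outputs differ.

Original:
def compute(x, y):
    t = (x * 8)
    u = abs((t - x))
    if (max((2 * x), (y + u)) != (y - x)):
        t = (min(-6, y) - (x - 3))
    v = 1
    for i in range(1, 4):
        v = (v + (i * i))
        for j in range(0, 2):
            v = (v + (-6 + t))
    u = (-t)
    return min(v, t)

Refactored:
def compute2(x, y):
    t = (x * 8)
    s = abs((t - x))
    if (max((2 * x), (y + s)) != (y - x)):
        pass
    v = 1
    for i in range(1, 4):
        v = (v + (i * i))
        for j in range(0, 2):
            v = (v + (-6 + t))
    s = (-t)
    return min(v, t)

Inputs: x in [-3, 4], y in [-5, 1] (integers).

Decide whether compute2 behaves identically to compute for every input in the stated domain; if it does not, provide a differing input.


Consider the input x=-3, y=-5.
compute: t becomes -24; next u becomes 21; next (max((2 * x), (y + u)) != (y - x)) evaluates to true; next t becomes 0; next v becomes 1; next at i=1:; next v becomes 2; next at j=0:; next v becomes -4; next at j=1:; next v becomes -10; next at i=2:; next v becomes -6; next at j=0:; next v becomes -12; next at j=1:; next v becomes -18; next at i=3:; next v becomes -9; next at j=0:; next v becomes -15; next at j=1:; next v becomes -21; next u becomes 0; next final value -21
compute2: t becomes -24; next s becomes 21; next (max((2 * x), (y + s)) != (y - x)) evaluates to true; next v becomes 1; next at i=1:; next v becomes 2; next at j=0:; next v becomes -28; next at j=1:; next v becomes -58; next at i=2:; next v becomes -54; next at j=0:; next v becomes -84; next at j=1:; next v becomes -114; next at i=3:; next v becomes -105; next at j=0:; next v becomes -135; next at j=1:; next v becomes -165; next s becomes 24; next final value -165
-21 != -165, so the rewrite changes behavior.
verdict: not equivalent; witness: x=-3, y=-5


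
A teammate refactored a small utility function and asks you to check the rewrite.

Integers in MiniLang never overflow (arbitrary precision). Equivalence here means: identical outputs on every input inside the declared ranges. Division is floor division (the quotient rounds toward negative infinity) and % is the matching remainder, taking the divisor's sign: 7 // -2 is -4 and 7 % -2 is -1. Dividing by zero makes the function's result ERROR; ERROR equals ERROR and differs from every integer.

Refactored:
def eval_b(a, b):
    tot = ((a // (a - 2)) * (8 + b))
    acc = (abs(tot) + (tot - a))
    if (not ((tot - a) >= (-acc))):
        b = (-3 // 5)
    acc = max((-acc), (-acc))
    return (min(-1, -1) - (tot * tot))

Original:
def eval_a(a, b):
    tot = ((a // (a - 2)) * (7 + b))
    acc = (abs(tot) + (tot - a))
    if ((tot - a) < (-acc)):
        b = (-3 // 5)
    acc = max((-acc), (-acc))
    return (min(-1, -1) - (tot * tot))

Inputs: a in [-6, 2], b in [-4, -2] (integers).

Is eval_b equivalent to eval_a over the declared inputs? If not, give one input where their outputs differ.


Run the pair on a=1, b=-4.
eval_a: tot=-3, then acc=-1, then ((tot - a) < (-acc)) is true, then b=-1, then acc=1, then returns -10
eval_b: tot=-4, then acc=-1, then (not ((tot - a) >= (-acc))) is true, then b=-1, then acc=1, then returns -17
-10 vs -17 — the two versions disagree here.
verdict: not equivalent; witness: a=1, b=-4


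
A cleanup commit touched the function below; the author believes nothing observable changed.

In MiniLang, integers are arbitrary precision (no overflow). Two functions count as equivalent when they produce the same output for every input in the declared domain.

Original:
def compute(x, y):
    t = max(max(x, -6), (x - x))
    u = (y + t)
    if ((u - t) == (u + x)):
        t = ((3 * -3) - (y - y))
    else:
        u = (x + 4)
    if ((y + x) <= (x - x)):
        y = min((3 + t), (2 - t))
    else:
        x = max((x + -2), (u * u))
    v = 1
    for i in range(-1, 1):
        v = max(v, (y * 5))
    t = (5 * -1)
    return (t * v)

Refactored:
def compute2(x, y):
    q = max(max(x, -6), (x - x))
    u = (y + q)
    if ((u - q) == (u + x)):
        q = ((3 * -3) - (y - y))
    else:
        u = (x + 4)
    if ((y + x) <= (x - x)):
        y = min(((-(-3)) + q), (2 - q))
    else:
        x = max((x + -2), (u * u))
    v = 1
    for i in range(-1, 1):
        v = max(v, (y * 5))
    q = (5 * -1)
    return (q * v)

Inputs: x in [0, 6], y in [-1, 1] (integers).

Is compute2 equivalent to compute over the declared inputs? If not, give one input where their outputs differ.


Comparing the listings, the differences include: local variable names differ.
One worked example (x=2, y=0) — compute: t becomes 2; next u becomes 2; next ((u - t) == (u + x)) evaluates to false; next u becomes 6; next ((y + x) <= (x - x)) evaluates to false; next x becomes 36; next v becomes 1; next at i=-1:; next v becomes 1; next at i=0:; next v becomes 1; next t becomes -5; next final value -5; compute2: q becomes 2; next u becomes 2; next ((u - q) == (u + x)) evaluates to false; next u becomes 6; next ((y + x) <= (x - x)) evaluates to false; next x becomes 36; next v becomes 1; next at i=-1:; next v becomes 1; next at i=0:; next v becomes 1; next q becomes -5; next final value -5; agreement on -5.
Sweeping the whole domain (21 inputs) finds no disagreement.
verdict: equivalent


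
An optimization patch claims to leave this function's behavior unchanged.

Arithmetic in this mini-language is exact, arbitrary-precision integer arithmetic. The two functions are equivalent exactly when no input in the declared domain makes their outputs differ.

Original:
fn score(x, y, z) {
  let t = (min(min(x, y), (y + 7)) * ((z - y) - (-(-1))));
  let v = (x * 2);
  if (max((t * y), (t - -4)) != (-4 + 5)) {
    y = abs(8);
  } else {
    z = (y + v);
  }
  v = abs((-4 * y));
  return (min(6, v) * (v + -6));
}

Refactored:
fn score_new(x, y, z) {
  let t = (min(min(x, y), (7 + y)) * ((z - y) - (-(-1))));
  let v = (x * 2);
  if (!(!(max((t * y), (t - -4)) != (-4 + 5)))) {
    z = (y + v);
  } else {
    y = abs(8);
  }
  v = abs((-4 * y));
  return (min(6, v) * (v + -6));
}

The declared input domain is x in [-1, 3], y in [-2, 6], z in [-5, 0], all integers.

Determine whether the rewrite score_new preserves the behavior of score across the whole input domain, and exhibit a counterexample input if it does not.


The rewrite breaks on x=-1, y=-2, z=-5, where the results are 156 and 12.
score: t=8, then v=-2, then (max((t * y), (t - -4)) != (-4 + 5)) is true, then y=8, then v=32, then returns 156
score_new: t=8, then v=-2, then (!(!(max((t * y), (t - -4)) != (-4 + 5)))) is true, then z=-4, then v=8, then returns 12
verdict: not equivalent; witness: x=-1, y=-2, z=-5


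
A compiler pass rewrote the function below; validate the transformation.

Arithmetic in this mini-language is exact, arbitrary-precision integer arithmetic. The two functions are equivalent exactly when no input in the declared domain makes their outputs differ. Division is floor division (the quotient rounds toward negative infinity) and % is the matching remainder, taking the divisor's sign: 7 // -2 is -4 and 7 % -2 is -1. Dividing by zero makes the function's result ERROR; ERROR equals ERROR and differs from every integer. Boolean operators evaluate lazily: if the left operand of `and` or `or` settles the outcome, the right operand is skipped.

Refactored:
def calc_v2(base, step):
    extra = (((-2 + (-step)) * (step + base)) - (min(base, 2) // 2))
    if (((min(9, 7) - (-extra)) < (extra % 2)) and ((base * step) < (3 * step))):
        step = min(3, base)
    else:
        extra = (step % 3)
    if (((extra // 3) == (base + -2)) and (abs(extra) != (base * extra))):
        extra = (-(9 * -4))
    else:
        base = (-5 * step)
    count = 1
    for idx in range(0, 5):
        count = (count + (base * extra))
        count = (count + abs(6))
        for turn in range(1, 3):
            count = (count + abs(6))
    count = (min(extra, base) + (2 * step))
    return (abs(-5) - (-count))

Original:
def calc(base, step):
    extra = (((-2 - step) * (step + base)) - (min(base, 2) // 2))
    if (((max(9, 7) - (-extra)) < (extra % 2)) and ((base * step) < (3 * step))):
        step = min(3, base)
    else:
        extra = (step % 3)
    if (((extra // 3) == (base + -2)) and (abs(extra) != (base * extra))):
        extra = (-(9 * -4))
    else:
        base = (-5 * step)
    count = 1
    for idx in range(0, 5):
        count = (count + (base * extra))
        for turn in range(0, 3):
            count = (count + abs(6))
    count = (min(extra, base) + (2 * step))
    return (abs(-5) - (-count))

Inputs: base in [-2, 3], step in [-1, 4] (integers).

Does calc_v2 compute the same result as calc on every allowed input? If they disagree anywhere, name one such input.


base=0, step=2 yields -1 from calc but -3 from calc_v2.
verdict: not equivalent; witness: base=0, step=2


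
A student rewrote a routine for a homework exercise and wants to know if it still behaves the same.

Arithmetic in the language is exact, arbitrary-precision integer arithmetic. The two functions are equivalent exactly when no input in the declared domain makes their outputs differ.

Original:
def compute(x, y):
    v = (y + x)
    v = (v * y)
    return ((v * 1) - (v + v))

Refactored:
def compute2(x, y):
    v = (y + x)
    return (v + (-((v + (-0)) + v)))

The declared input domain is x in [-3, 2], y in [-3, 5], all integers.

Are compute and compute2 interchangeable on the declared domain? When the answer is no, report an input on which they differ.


Run the pair on x=-3, y=-3.
compute: v = -6; v = 18; return -18
compute2: v = -6; return 6
-18 vs 6 — the two versions disagree here.
verdict: not equivalent; witness: x=-3, y=-3


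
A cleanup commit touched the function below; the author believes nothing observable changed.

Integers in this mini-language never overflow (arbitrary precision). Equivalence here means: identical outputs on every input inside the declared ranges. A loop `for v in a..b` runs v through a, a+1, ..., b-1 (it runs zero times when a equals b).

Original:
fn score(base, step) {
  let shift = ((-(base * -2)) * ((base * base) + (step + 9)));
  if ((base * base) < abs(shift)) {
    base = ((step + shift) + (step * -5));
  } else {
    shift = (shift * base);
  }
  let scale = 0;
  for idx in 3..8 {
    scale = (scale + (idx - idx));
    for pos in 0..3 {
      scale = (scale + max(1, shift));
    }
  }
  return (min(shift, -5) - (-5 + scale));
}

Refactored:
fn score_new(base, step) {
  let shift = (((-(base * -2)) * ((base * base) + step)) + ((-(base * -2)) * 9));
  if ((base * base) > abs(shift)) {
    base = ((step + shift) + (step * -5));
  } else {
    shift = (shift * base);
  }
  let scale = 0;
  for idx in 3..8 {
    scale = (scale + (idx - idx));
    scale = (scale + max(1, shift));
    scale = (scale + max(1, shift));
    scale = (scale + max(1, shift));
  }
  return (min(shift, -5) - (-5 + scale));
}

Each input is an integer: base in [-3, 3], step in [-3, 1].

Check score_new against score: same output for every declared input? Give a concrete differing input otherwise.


Not equivalent: base=-3, step=-3 separates them (-100 vs -4050).
score: shift=-90, then ((base * base) < abs(shift)) is true, then base=-78, then scale=0, then (idx=3), then scale=0, then (pos=0), then scale=1, then (pos=1), then scale=2, then (pos=2), then scale=3, then (idx=4), then scale=3, then (pos=0), then scale=4, then (pos=1), then scale=5, then (pos=2), then scale=6, then (idx=5), then scale=6, then (pos=0), then scale=7, then (pos=1), then scale=8, then (pos=2), then scale=9, then (idx=6), then scale=9, then (pos=0), then scale=10, then (pos=1), then scale=11, then (pos=2), then scale=12, then (idx=7), then scale=12, then (pos=0), then scale=13, then (pos=1), then scale=14, then (pos=2), then scale=15, then returns -100
score_new: shift=-90, then ((base * base) > abs(shift)) is false, then shift=270, then scale=0, then (idx=3), then scale=0, then scale=270, then scale=540, then scale=810, then (idx=4), then scale=810, then scale=1080, then scale=1350, then scale=1620, then (idx=5), then scale=1620, then scale=1890, then scale=2160, then scale=2430, then (idx=6), then scale=2430, then scale=2700, then scale=2970, then scale=3240, then (idx=7), then scale=3240, then scale=3510, then scale=3780, then scale=4050, then returns -4050
verdict: not equivalent; witness: base=-3, step=-3


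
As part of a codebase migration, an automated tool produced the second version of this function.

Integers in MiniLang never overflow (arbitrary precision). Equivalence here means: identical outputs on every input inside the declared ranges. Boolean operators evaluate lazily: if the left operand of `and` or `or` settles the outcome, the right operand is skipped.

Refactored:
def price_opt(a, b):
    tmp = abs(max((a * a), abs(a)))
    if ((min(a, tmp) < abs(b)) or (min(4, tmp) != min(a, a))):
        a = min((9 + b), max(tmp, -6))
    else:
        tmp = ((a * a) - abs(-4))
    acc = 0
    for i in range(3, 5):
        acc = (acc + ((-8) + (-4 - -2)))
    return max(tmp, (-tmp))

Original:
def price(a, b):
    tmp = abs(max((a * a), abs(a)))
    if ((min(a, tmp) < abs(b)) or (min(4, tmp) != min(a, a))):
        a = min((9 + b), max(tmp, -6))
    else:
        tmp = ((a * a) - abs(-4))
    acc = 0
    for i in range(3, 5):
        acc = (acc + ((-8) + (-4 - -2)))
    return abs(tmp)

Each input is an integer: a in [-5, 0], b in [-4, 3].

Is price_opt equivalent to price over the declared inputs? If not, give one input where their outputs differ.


Equivalent — the differences include min/max/abs usage differs, yet no declared input distinguishes the two.
As a probe, take a=-2, b=-1: price runs tmp := 4 | ((min(a, tmp) < abs(b)) or (min(4, tmp) != min(a, a))): true | a := 4 | acc := 0 | iter i=3: | acc := -10 | iter i=4: | acc := -20 | result 4; price_opt runs tmp := 4 | ((min(a, tmp) < abs(b)) or (min(4, tmp) != min(a, a))): true | a := 4 | acc := 0 | iter i=3: | acc := -10 | iter i=4: | acc := -20 | result 4; both end at 4.
Sweeping the whole domain (48 inputs) finds no disagreement.
verdict: equivalent


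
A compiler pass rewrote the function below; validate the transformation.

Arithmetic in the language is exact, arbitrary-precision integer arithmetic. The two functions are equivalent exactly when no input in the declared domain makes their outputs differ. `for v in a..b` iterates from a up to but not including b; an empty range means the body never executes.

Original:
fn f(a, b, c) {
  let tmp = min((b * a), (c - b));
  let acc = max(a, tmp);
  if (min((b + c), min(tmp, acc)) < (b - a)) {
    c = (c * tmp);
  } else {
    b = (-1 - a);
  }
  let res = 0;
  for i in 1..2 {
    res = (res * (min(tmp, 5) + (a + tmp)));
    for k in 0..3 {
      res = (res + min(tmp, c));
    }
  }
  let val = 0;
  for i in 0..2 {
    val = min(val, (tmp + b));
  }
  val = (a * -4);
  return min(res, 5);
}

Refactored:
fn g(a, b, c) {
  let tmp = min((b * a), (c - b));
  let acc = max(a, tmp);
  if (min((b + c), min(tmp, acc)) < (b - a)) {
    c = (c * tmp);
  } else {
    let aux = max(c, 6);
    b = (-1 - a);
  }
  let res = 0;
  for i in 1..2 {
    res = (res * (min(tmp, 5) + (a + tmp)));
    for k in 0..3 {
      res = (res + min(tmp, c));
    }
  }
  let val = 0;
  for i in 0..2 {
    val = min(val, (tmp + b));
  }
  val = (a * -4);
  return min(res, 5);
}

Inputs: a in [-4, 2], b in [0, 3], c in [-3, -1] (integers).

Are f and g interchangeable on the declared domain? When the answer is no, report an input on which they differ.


This is a faithful refactor — statement counts differ; constant usage differs; min/max/abs usage differs; local variable names differ, but the computed results match everywhere.
As a probe, take a=2, b=0, c=-2: f runs tmp=-2, then acc=2, then (min((b + c), min(tmp, acc)) < (b - a)) is false, then b=-3, then res=0, then (i=1), then res=0, then (k=0), then res=-2, then (k=1), then res=-4, then (k=2), then res=-6, then val=0, then (i=0), then val=-5, then (i=1), then val=-5, then val=-8, then returns -6; g runs tmp=-2, then acc=2, then (min((b + c), min(tmp, acc)) < (b - a)) is false, then aux=6, then b=-3, then res=0, then (i=1), then res=0, then (k=0), then res=-2, then (k=1), then res=-4, then (k=2), then res=-6, then val=0, then (i=0), then val=-5, then (i=1), then val=-5, then val=-8, then returns -6; both end at -6.
Every one of the 84 inputs gives matching results.
verdict: equivalent


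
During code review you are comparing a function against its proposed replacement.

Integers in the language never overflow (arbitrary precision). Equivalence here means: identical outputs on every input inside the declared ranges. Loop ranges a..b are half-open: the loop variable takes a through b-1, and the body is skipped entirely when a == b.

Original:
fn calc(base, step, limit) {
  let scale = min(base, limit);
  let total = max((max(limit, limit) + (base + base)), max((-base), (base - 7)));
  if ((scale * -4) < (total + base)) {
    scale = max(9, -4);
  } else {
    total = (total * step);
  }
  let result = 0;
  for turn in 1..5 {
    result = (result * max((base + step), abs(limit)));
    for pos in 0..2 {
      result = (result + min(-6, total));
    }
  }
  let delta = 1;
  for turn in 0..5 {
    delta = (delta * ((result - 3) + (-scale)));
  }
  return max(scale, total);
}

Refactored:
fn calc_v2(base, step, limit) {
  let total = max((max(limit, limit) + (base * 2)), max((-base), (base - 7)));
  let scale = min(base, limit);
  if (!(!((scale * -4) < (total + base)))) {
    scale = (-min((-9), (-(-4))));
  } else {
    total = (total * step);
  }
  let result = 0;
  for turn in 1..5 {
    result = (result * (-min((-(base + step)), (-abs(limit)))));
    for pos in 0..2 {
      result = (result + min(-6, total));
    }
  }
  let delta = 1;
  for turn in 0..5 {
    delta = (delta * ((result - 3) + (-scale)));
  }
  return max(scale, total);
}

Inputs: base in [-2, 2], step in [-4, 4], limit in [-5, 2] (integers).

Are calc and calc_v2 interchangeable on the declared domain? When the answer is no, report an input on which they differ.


The two are interchangeable: min/max/abs usage differs, arithmetic usage differs, constant usage differs, boolean connective usage differs, and every declared input agrees.
As a probe, take base=-2, step=-4, limit=1: calc runs scale becomes -2; next total becomes 2; next ((scale * -4) < (total + base)) evaluates to false; next total becomes -8; next result becomes 0; next at turn=1:; next result becomes 0; next at pos=0:; next result becomes -8; next at pos=1:; next result becomes -16; next at turn=2:; next result becomes -16; next at pos=0:; next result becomes -24; next at pos=1:; next result becomes -32; next at turn=3:; next result becomes -32; next at pos=0:; next result becomes -40; next at pos=1:; next result becomes -48; next at turn=4:; next result becomes -48; next at pos=0:; next result becomes -56; next at pos=1:; next result becomes -64; next delta becomes 1; next at turn=0:; next delta becomes -65; next at turn=1:; next delta becomes 4225; next at turn=2:; next delta becomes -274625; next at turn=3:; next delta becomes 17850625; next at turn=4:; next delta becomes -1160290625; next final value -2; calc_v2 runs total becomes 2; next scale becomes -2; next (!(!((scale * -4) < (total + base)))) evaluates to false; next total becomes -8; next result becomes 0; next at turn=1:; next result becomes 0; next at pos=0:; next result becomes -8; next at pos=1:; next result becomes -16; next at turn=2:; next result becomes -16; next at pos=0:; next result becomes -24; next at pos=1:; next result becomes -32; next at turn=3:; next result becomes -32; next at pos=0:; next result becomes -40; next at pos=1:; next result becomes -48; next at turn=4:; next result becomes -48; next at pos=0:; next result becomes -56; next at pos=1:; next result becomes -64; next delta becomes 1; next at turn=0:; next delta becomes -65; next at turn=1:; next delta becomes 4225; next at turn=2:; next delta becomes -274625; next at turn=3:; next delta becomes 17850625; next at turn=4:; next delta becomes -1160290625; next final value -2; both end at -2.
Checked all 360 inputs in the declared domain: the outputs agree on every one.
verdict: equivalent
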